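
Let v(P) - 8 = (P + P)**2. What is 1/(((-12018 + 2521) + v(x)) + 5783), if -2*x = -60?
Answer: -1/106 ≈ -0.0094340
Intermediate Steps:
x = 30 (x = -1/2*(-60) = 30)
v(P) = 8 + 4*P**2 (v(P) = 8 + (P + P)**2 = 8 + (2*P)**2 = 8 + 4*P**2)
1/(((-12018 + 2521) + v(x)) + 5783) = 1/(((-12018 + 2521) + (8 + 4*30**2)) + 5783) = 1/((-9497 + (8 + 4*900)) + 5783) = 1/((-9497 + (8 + 3600)) + 5783) = 1/((-9497 + 3608) + 5783) = 1/(-5889 + 5783) = 1/(-106) = -1/106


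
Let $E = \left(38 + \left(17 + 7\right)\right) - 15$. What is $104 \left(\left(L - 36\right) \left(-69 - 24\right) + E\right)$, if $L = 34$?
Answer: $24232$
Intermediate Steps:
$E = 47$ ($E = \left(38 + 24\right) - 15 = 62 - 15 = 47$)
$104 \left(\left(L - 36\right) \left(-69 - 24\right) + E\right) = 104 \left(\left(34 - 36\right) \left(-69 - 24\right) + 47\right) = 104 \left(\left(-2\right) \left(-93\right) + 47\right) = 104 \left(186 + 47\right) = 104 \cdot 233 = 24232$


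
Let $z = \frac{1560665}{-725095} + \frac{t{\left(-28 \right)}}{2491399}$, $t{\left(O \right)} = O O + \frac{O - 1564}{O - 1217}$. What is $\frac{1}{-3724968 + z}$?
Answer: $- \frac{449818738518345}{1675561374810987385607} \approx -2.6846 \cdot 10^{-7}$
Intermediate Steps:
$t{\left(O \right)} = O^{2} + \frac{-1564 + O}{-1217 + O}$
$z = - \frac{968029784847647}{449818738518345}$ ($z = \frac{1560665}{-725095} + \frac{\frac{1}{-1217 - 28} \left(-1564 - 28 + \left(-28\right)^{3} - 1217 \left(-28\right)^{2}\right)}{2491399} = 1560665 \left(- \frac{1}{725095}\right) + \frac{-1564 - 28 - 21952 - 954128}{-1245} \cdot \frac{1}{2491399} = - \frac{312133}{145019} + - \frac{-1564 - 28 - 21952 - 954128}{1245} \cdot \frac{1}{2491399} = - \frac{312133}{145019} + \left(- \frac{1}{1245}\right) \left(-977672\right) \frac{1}{2491399} = - \frac{312133}{145019} + \frac{977672}{1245} \cdot \frac{1}{2491399} = - \frac{312133}{145019} + \frac{977672}{3101791755} = - \frac{968029784847647}{449818738518345} \approx -2.152$)
$\frac{1}{-3724968 + z} = \frac{1}{-3724968 - \frac{968029784847647}{449818738518345}} = \frac{1}{- \frac{1675561374810987385607}{449818738518345}} = - \frac{449818738518345}{1675561374810987385607}$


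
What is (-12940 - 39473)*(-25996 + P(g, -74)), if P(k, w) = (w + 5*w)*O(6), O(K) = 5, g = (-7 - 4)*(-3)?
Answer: 1478885208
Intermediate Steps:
g = 33 (g = -11*(-3) = 33)
P(k, w) = 30*w (P(k, w) = (w + 5*w)*5 = (6*w)*5 = 30*w)
(-12940 - 39473)*(-25996 + P(g, -74)) = (-12940 - 39473)*(-25996 + 30*(-74)) = -52413*(-25996 - 2220) = -52413*(-28216) = 1478885208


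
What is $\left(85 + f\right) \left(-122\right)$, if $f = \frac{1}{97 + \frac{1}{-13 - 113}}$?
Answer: $- \frac{126747142}{12221} \approx -10371.0$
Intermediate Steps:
$f = \frac{126}{12221}$ ($f = \frac{1}{97 + \frac{1}{-126}} = \frac{1}{97 - \frac{1}{126}} = \frac{1}{\frac{12221}{126}} = \frac{126}{12221} \approx 0.01031$)
$\left(85 + f\right) \left(-122\right) = \left(85 + \frac{126}{12221}\right) \left(-122\right) = \frac{1038911}{12221} \left(-122\right) = - \frac{126747142}{12221}$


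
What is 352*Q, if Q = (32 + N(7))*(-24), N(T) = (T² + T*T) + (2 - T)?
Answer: -1056000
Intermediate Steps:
N(T) = 2 - T + 2*T² (N(T) = (T² + T²) + (2 - T) = 2*T² + (2 - T) = 2 - T + 2*T²)
Q = -3000 (Q = (32 + (2 - 1*7 + 2*7²))*(-24) = (32 + (2 - 7 + 2*49))*(-24) = (32 + (2 - 7 + 98))*(-24) = (32 + 93)*(-24) = 125*(-24) = -3000)
352*Q = 352*(-3000) = -1056000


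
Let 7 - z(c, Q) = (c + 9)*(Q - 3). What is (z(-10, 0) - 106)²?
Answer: 10404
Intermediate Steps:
z(c, Q) = 7 - (-3 + Q)*(9 + c) (z(c, Q) = 7 - (c + 9)*(Q - 3) = 7 - (9 + c)*(-3 + Q) = 7 - (-3 + Q)*(9 + c))
(z(-10, 0) - 106)² = ((34 - 9*0 + 3*(-10) - 1*0*(-10)) - 106)² = ((34 + 0 - 30 + 0) - 106)² = (4 - 106)² = (-102)² = 10404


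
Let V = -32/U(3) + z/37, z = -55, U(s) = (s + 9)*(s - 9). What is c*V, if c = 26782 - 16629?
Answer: -3523091/333 ≈ -10580.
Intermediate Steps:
U(s) = (-9 + s)*(9 + s) (U(s) = (9 + s)*(-9 + s) = (-9 + s)*(9 + s))
V = -347/333 (V = -32/(-81 + 3²) - 55/37 = -32/(-81 + 9) - 55*1/37 = -32/(-72) - 55/37 = -32*(-1/72) - 55/37 = 4/9 - 55/37 = -347/333 ≈ -1.0420)
c = 10153
c*V = 10153*(-347/333) = -3523091/333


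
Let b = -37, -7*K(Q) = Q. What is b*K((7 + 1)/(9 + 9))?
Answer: 148/63 ≈ 2.3492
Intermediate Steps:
K(Q) = -Q/7
b*K((7 + 1)/(9 + 9)) = -(-37)*(7 + 1)/(9 + 9)/7 = -(-37)*8/18/7 = -(-37)*8*(1/18)/7 = -(-37)*4/(7*9) = -37*(-4/63) = 148/63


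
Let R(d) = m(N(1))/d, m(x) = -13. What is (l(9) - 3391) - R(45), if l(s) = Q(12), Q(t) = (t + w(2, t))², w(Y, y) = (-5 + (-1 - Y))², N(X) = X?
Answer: 107338/45 ≈ 2385.3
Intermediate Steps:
w(Y, y) = (-6 - Y)²
Q(t) = (64 + t)² (Q(t) = (t + (6 + 2)²)² = (t + 8²)² = (t + 64)² = (64 + t)²)
l(s) = 5776 (l(s) = (64 + 12)² = 76² = 5776)
R(d) = -13/d
(l(9) - 3391) - R(45) = (5776 - 3391) - (-13)/45 = 2385 - (-13)/45 = 2385 - 1*(-13/45) = 2385 + 13/45 = 107338/45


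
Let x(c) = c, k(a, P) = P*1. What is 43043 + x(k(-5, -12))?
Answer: 43031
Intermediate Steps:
k(a, P) = P
43043 + x(k(-5, -12)) = 43043 - 12 = 43031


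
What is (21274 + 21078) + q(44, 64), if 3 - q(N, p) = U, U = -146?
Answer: 42501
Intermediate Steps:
q(N, p) = 149 (q(N, p) = 3 - 1*(-146) = 3 + 146 = 149)
(21274 + 21078) + q(44, 64) = (21274 + 21078) + 149 = 42352 + 149 = 42501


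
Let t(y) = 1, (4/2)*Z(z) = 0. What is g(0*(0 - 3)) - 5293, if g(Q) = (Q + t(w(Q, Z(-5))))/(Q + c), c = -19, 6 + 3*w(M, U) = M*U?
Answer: -100568/19 ≈ -5293.1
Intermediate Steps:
Z(z) = 0 (Z(z) = (½)*0 = 0)
w(M, U) = -2 + M*U/3 (w(M, U) = -2 + (M*U)/3 = -2 + M*U/3)
g(Q) = (1 + Q)/(-19 + Q) (g(Q) = (Q + 1)/(Q - 19) = (1 + Q)/(-19 + Q))
g(0*(0 - 3)) - 5293 = (1 + 0*(0 - 3))/(-19 + 0*(0 - 3)) - 5293 = (1 + 0*(-3))/(-19 + 0*(-3)) - 5293 = (1 + 0)/(-19 + 0) - 5293 = 1/(-19) - 5293 = -1/19*1 - 5293 = -1/19 - 5293 = -100568/19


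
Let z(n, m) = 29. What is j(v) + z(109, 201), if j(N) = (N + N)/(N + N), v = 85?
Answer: 30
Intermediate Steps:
j(N) = 1 (j(N) = (2*N)/((2*N)) = (2*N)*(1/(2*N)) = 1)
j(v) + z(109, 201) = 1 + 29 = 30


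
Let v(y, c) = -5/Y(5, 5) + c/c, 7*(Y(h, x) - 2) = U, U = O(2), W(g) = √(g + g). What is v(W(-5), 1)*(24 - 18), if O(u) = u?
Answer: -57/8 ≈ -7.1250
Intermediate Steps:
W(g) = √2*√g (W(g) = √(2*g) = √2*√g)
U = 2
Y(h, x) = 16/7 (Y(h, x) = 2 + (⅐)*2 = 2 + 2/7 = 16/7)
v(y, c) = -19/16 (v(y, c) = -5/16/7 + c/c = -5*7/16 + 1 = -35/16 + 1 = -19/16)
v(W(-5), 1)*(24 - 18) = -19*(24 - 18)/16 = -19/16*6 = -57/8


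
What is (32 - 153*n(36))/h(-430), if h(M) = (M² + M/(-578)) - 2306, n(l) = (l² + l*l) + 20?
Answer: -115485556/52769881 ≈ -2.1885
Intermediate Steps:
n(l) = 20 + 2*l² (n(l) = (l² + l²) + 20 = 2*l² + 20 = 20 + 2*l²)
h(M) = -2306 + M² - M/578 (h(M) = (M² - M/578) - 2306 = -2306 + M² - M/578)
(32 - 153*n(36))/h(-430) = (32 - 153*(20 + 2*36²))/(-2306 + (-430)² - 1/578*(-430)) = (32 - 153*(20 + 2*1296))/(-2306 + 184900 + 215/289) = (32 - 153*(20 + 2592))/(52769881/289) = (32 - 153*2612)*(289/52769881) = (32 - 399636)*(289/52769881) = -399604*289/52769881 = -115485556/52769881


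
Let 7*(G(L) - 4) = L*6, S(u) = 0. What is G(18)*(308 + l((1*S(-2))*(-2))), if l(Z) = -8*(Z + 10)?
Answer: 31008/7 ≈ 4429.7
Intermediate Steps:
G(L) = 4 + 6*L/7 (G(L) = 4 + (L*6)/7 = 4 + (6*L)/7 = 4 + 6*L/7)
l(Z) = -80 - 8*Z (l(Z) = -8*(10 + Z) = -80 - 8*Z)
G(18)*(308 + l((1*S(-2))*(-2))) = (4 + (6/7)*18)*(308 + (-80 - 8*1*0*(-2))) = (4 + 108/7)*(308 + (-80 - 0*(-2))) = 136*(308 + (-80 - 8*0))/7 = 136*(308 + (-80 + 0))/7 = 136*(308 - 80)/7 = (136/7)*228 = 31008/7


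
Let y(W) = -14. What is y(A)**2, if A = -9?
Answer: 196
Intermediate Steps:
y(A)**2 = (-14)**2 = 196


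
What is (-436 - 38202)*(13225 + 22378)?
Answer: -1375628714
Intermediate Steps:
(-436 - 38202)*(13225 + 22378) = -38638*35603 = -1375628714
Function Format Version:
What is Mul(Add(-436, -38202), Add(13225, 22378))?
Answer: -1375628714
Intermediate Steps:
Mul(Add(-436, -38202), Add(13225, 22378)) = Mul(-38638, 35603) = -1375628714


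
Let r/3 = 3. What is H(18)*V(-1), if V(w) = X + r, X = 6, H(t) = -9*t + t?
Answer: -2160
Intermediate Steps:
r = 9 (r = 3*3 = 9)
H(t) = -8*t
V(w) = 15 (V(w) = 6 + 9 = 15)
H(18)*V(-1) = -8*18*15 = -144*15 = -2160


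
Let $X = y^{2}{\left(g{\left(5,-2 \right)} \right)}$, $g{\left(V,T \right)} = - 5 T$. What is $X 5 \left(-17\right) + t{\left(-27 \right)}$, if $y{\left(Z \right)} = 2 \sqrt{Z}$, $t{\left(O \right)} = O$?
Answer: $-3427$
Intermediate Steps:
$X = 40$ ($X = \left(2 \sqrt{\left(-5\right) \left(-2\right)}\right)^{2} = \left(2 \sqrt{10}\right)^{2} = 40$)
$X 5 \left(-17\right) + t{\left(-27 \right)} = 40 \cdot 5 \left(-17\right) - 27 = 200 \left(-17\right) - 27 = -3400 - 27 = -3427$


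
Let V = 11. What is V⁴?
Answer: 14641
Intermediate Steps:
V⁴ = 11⁴ = 14641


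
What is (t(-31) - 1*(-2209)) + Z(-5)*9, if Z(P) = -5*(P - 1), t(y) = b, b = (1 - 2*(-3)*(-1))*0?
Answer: 2479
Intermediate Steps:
b = 0 (b = (1 + 6*(-1))*0 = (1 - 6)*0 = -5*0 = 0)
t(y) = 0
Z(P) = 5 - 5*P (Z(P) = -5*(-1 + P) = 5 - 5*P)
(t(-31) - 1*(-2209)) + Z(-5)*9 = (0 - 1*(-2209)) + (5 - 5*(-5))*9 = (0 + 2209) + (5 + 25)*9 = 2209 + 30*9 = 2209 + 270 = 2479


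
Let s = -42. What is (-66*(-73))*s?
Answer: -202356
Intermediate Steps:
(-66*(-73))*s = -66*(-73)*(-42) = 4818*(-42) = -202356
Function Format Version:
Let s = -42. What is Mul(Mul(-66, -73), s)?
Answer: -202356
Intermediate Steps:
Mul(Mul(-66, -73), s) = Mul(Mul(-66, -73), -42) = Mul(4818, -42) = -202356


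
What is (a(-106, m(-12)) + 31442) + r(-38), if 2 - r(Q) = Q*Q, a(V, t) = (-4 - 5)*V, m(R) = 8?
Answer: 30954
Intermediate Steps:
a(V, t) = -9*V
r(Q) = 2 - Q**2 (r(Q) = 2 - Q*Q = 2 - Q**2)
(a(-106, m(-12)) + 31442) + r(-38) = (-9*(-106) + 31442) + (2 - 1*(-38)**2) = (954 + 31442) + (2 - 1*1444) = 32396 + (2 - 1444) = 32396 - 1442 = 30954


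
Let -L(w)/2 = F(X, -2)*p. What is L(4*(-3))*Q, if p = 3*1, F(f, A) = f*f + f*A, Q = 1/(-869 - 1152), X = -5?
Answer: 210/2021 ≈ 0.10391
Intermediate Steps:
Q = -1/2021 (Q = 1/(-2021) = -1/2021 ≈ -0.00049480)
F(f, A) = f**2 + A*f
p = 3
L(w) = -210 (L(w) = -2*(-5*(-2 - 5))*3 = -2*(-5*(-7))*3 = -70*3 = -2*105 = -210)
L(4*(-3))*Q = -210*(-1/2021) = 210/2021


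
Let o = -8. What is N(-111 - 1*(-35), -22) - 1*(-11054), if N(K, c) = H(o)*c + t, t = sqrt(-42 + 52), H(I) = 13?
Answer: 10768 + sqrt(10) ≈ 10771.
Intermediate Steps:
t = sqrt(10) ≈ 3.1623
N(K, c) = sqrt(10) + 13*c (N(K, c) = 13*c + sqrt(10) = sqrt(10) + 13*c)
N(-111 - 1*(-35), -22) - 1*(-11054) = (sqrt(10) + 13*(-22)) - 1*(-11054) = (sqrt(10) - 286) + 11054 = (-286 + sqrt(10)) + 11054 = 10768 + sqrt(10)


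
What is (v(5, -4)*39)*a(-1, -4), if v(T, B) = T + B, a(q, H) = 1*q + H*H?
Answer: 585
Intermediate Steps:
a(q, H) = q + H²
v(T, B) = B + T
(v(5, -4)*39)*a(-1, -4) = ((-4 + 5)*39)*(-1 + (-4)²) = (1*39)*(-1 + 16) = 39*15 = 585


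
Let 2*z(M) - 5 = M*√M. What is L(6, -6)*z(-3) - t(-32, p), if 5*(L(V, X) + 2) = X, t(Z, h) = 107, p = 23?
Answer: -115 + 24*I*√3/5 ≈ -115.0 + 8.3138*I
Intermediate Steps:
L(V, X) = -2 + X/5
z(M) = 5/2 + M^(3/2)/2 (z(M) = 5/2 + (M*√M)/2 = 5/2 + M^(3/2)/2)
L(6, -6)*z(-3) - t(-32, p) = (-2 + (⅕)*(-6))*(5/2 + (-3)^(3/2)/2) - 1*107 = (-2 - 6/5)*(5/2 + (-3*I*√3)/2) - 107 = -16*(5/2 - 3*I*√3/2)/5 - 107 = (-8 + 24*I*√3/5) - 107 = -115 + 24*I*√3/5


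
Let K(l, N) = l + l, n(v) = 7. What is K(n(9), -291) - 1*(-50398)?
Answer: 50412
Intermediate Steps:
K(l, N) = 2*l
K(n(9), -291) - 1*(-50398) = 2*7 - 1*(-50398) = 14 + 50398 = 50412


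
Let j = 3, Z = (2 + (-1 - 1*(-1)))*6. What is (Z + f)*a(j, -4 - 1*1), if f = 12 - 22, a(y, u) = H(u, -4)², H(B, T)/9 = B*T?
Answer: 64800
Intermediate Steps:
Z = 12 (Z = (2 + (-1 + 1))*6 = (2 + 0)*6 = 2*6 = 12)
H(B, T) = 9*B*T (H(B, T) = 9*(B*T) = 9*B*T)
a(y, u) = 1296*u² (a(y, u) = (9*u*(-4))² = (-36*u)² = 1296*u²)
f = -10
(Z + f)*a(j, -4 - 1*1) = (12 - 10)*(1296*(-4 - 1*1)²) = 2*(1296*(-4 - 1)²) = 2*(1296*(-5)²) = 2*(1296*25) = 2*32400 = 64800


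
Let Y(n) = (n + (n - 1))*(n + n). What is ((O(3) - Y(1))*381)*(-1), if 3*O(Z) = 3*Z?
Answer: -381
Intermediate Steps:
O(Z) = Z (O(Z) = (3*Z)/3 = Z)
Y(n) = 2*n*(-1 + 2*n) (Y(n) = (n + (-1 + n))*(2*n) = (-1 + 2*n)*(2*n) = 2*n*(-1 + 2*n))
((O(3) - Y(1))*381)*(-1) = ((3 - 2*(-1 + 2*1))*381)*(-1) = ((3 - 2*(-1 + 2))*381)*(-1) = ((3 - 2)*381)*(-1) = (1*381)*(-1) = 381*(-1) = -381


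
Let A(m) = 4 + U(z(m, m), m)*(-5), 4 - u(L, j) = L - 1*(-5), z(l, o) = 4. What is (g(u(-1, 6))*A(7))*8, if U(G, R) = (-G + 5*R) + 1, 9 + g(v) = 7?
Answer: 2496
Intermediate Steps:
u(L, j) = -1 - L (u(L, j) = 4 - (L - 1*(-5)) = 4 - (L + 5) = 4 - (5 + L) = 4 + (-5 - L) = -1 - L)
g(v) = -2 (g(v) = -9 + 7 = -2)
U(G, R) = 1 - G + 5*R
A(m) = 19 - 25*m (A(m) = 4 + (1 - 1*4 + 5*m)*(-5) = 4 + (1 - 4 + 5*m)*(-5) = 4 + (-3 + 5*m)*(-5) = 4 + (15 - 25*m) = 19 - 25*m)
(g(u(-1, 6))*A(7))*8 = -2*(19 - 25*7)*8 = -2*(19 - 175)*8 = -2*(-156)*8 = 312*8 = 2496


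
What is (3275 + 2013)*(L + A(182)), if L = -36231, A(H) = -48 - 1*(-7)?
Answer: -191806336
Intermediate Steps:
A(H) = -41 (A(H) = -48 + 7 = -41)
(3275 + 2013)*(L + A(182)) = (3275 + 2013)*(-36231 - 41) = 5288*(-36272) = -191806336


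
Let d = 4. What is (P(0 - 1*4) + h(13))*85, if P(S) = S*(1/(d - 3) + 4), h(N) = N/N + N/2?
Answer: -2125/2 ≈ -1062.5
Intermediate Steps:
h(N) = 1 + N/2 (h(N) = 1 + N*(½) = 1 + N/2)
P(S) = 5*S (P(S) = S*(1/(4 - 3) + 4) = S*(1/1 + 4) = S*(1 + 4) = S*5 = 5*S)
(P(0 - 1*4) + h(13))*85 = (5*(0 - 1*4) + (1 + (½)*13))*85 = (5*(0 - 4) + (1 + 13/2))*85 = (5*(-4) + 15/2)*85 = (-20 + 15/2)*85 = -25/2*85 = -2125/2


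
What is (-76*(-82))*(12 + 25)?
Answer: 230584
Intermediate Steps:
(-76*(-82))*(12 + 25) = 6232*37 = 230584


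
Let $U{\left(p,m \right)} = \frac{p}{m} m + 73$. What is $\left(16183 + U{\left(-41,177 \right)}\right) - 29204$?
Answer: $-12989$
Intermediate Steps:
$U{\left(p,m \right)} = 73 + p$ ($U{\left(p,m \right)} = p + 73 = 73 + p$)
$\left(16183 + U{\left(-41,177 \right)}\right) - 29204 = \left(16183 + \left(73 - 41\right)\right) - 29204 = \left(16183 + 32\right) - 29204 = 16215 - 29204 = -12989$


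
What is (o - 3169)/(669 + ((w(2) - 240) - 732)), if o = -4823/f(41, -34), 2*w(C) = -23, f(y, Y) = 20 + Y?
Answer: 5649/629 ≈ 8.9809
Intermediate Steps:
w(C) = -23/2 (w(C) = (1/2)*(-23) = -23/2)
o = 689/2 (o = -4823/(20 - 34) = -4823/(-14) = -4823*(-1/14) = 689/2 ≈ 344.50)
(o - 3169)/(669 + ((w(2) - 240) - 732)) = (689/2 - 3169)/(669 + ((-23/2 - 240) - 732)) = -5649/(2*(669 + (-503/2 - 732))) = -5649/(2*(669 - 1967/2)) = -5649/(2*(-629/2)) = -5649/2*(-2/629) = 5649/629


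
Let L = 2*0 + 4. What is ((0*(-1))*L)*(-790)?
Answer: 0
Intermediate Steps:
L = 4 (L = 0 + 4 = 4)
((0*(-1))*L)*(-790) = ((0*(-1))*4)*(-790) = (0*4)*(-790) = 0*(-790) = 0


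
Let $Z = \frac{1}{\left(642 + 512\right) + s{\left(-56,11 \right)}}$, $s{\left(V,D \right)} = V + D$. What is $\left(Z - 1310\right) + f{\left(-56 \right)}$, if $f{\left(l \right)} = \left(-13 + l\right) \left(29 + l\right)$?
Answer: $\frac{613278}{1109} \approx 553.0$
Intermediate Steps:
$s{\left(V,D \right)} = D + V$
$Z = \frac{1}{1109}$ ($Z = \frac{1}{\left(642 + 512\right) + \left(11 - 56\right)} = \frac{1}{1154 - 45} = \frac{1}{1109} \approx 0.00090171$)
$\left(Z - 1310\right) + f{\left(-56 \right)} = \left(\frac{1}{1109} - 1310\right) + \left(-377 + \left(-56\right)^{2} + 16 \left(-56\right)\right) = - \frac{1452789}{1109} - -1863 = - \frac{1452789}{1109} + 1863 = \frac{613278}{1109}$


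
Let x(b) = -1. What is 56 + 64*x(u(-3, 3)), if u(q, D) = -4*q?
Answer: -8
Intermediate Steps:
56 + 64*x(u(-3, 3)) = 56 + 64*(-1) = 56 - 64 = -8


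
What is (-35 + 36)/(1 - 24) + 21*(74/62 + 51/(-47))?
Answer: 74857/33511 ≈ 2.2338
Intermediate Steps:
(-35 + 36)/(1 - 24) + 21*(74/62 + 51/(-47)) = 1/(-23) + 21*(74*(1/62) + 51*(-1/47)) = 1*(-1/23) + 21*(37/31 - 51/47) = -1/23 + 21*(158/1457) = -1/23 + 3318/1457 = 74857/33511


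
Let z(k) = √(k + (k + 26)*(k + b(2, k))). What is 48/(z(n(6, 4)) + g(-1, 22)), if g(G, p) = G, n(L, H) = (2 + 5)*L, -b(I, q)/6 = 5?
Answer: 48/857 + 48*√858/857 ≈ 1.6966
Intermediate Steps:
b(I, q) = -30 (b(I, q) = -6*5 = -30)
n(L, H) = 7*L
z(k) = √(k + (-30 + k)*(26 + k)) (z(k) = √(k + (k + 26)*(k - 30)) = √(k + (26 + k)*(-30 + k)) = √(k + (-30 + k)*(26 + k)))
48/(z(n(6, 4)) + g(-1, 22)) = 48/(√(-780 + (7*6)² - 21*6) - 1) = 48/(√(-780 + 42² - 3*42) - 1) = 48/(√(-780 + 1764 - 126) - 1) = 48/(√858 - 1) = 48/(-1 + √858)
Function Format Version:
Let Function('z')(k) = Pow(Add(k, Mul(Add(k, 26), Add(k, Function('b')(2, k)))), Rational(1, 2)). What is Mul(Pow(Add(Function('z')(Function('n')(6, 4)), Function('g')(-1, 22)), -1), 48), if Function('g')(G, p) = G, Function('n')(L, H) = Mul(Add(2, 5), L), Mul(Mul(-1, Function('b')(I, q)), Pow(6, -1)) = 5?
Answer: Add(Rational(48, 857), Mul(Rational(48, 857), Pow(858, Rational(1, 2)))) ≈ 1.6966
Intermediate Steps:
Function('b')(I, q) = -30 (Function('b')(I, q) = Mul(-6, 5) = -30)
Function('n')(L, H) = Mul(7, L)
Function('z')(k) = Pow(Add(k, Mul(Add(-30, k), Add(26, k))), Rational(1, 2)) (Function('z')(k) = Pow(Add(k, Mul(Add(k, 26), Add(k, -30))), Rational(1, 2)) = Pow(Add(k, Mul(Add(26, k), Add(-30, k))), Rational(1, 2)) = Pow(Add(k, Mul(Add(-30, k), Add(26, k))), Rational(1, 2)))
Mul(Pow(Add(Function('z')(Function('n')(6, 4)), Function('g')(-1, 22)), -1), 48) = Mul(Pow(Add(Pow(Add(-780, Pow(Mul(7, 6), 2), Mul(-3, Mul(7, 6))), Rational(1, 2)), -1), -1), 48) = Mul(Pow(Add(Pow(Add(-780, Pow(42, 2), Mul(-3, 42)), Rational(1, 2)), -1), -1), 48) = Mul(Pow(Add(Pow(Add(-780, 1764, -126), Rational(1, 2)), -1), -1), 48) = Mul(Pow(Add(Pow(858, Rational(1, 2)), -1), -1), 48) = Mul(Pow(Add(-1, Pow(858, Rational(1, 2))), -1), 48) = Mul(48, Pow(Add(-1, Pow(858, Rational(1, 2))), -1))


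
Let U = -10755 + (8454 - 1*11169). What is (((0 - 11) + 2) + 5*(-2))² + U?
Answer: -13109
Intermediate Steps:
U = -13470 (U = -10755 + (8454 - 11169) = -10755 - 2715 = -13470)
(((0 - 11) + 2) + 5*(-2))² + U = (((0 - 11) + 2) + 5*(-2))² - 13470 = ((-11 + 2) - 10)² - 13470 = (-9 - 10)² - 13470 = (-19)² - 13470 = 361 - 13470 = -13109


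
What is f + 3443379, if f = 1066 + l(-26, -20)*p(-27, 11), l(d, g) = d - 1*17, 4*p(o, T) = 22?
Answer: 6888417/2 ≈ 3.4442e+6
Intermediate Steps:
p(o, T) = 11/2 (p(o, T) = (1/4)*22 = 11/2)
l(d, g) = -17 + d (l(d, g) = d - 17 = -17 + d)
f = 1659/2 (f = 1066 + (-17 - 26)*(11/2) = 1066 - 43*11/2 = 1066 - 473/2 = 1659/2 ≈ 829.50)
f + 3443379 = 1659/2 + 3443379 = 6888417/2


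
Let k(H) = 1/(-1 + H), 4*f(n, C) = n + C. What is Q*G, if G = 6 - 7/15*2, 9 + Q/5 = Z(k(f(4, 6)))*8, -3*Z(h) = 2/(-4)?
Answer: -1748/9 ≈ -194.22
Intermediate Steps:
f(n, C) = C/4 + n/4 (f(n, C) = (n + C)/4 = (C + n)/4 = C/4 + n/4)
Z(h) = ⅙ (Z(h) = -2/(3*(-4)) = -2*(-1)/(3*4) = -⅓*(-½) = ⅙)
Q = -115/3 (Q = -45 + 5*((⅙)*8) = -45 + 5*(4/3) = -45 + 20/3 = -115/3 ≈ -38.333)
G = 76/15 (G = 6 - 7*1/15*2 = 6 - 7/15*2 = 6 - 14/15 = 76/15 ≈ 5.0667)
Q*G = -115/3*76/15 = -1748/9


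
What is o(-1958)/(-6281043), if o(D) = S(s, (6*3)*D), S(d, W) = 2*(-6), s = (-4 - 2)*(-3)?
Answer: 4/2093681 ≈ 1.9105e-6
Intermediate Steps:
s = 18 (s = -6*(-3) = 18)
S(d, W) = -12
o(D) = -12
o(-1958)/(-6281043) = -12/(-6281043) = -12*(-1/6281043) = 4/2093681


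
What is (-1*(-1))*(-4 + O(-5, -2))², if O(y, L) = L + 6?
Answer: 0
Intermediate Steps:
O(y, L) = 6 + L
(-1*(-1))*(-4 + O(-5, -2))² = (-1*(-1))*(-4 + (6 - 2))² = 1*(-4 + 4)² = 1*0² = 1*0 = 0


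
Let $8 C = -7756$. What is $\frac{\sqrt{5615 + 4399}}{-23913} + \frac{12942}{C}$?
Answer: $- \frac{25884}{1939} - \frac{\sqrt{10014}}{23913} \approx -13.353$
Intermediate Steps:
$C = - \frac{1939}{2}$ ($C = \frac{1}{8} \left(-7756\right) = - \frac{1939}{2} \approx -969.5$)
$\frac{\sqrt{5615 + 4399}}{-23913} + \frac{12942}{C} = \frac{\sqrt{5615 + 4399}}{-23913} + \frac{12942}{- \frac{1939}{2}} = \sqrt{10014} \left(- \frac{1}{23913}\right) + 12942 \left(- \frac{2}{1939}\right) = - \frac{\sqrt{10014}}{23913} - \frac{25884}{1939} = - \frac{25884}{1939} - \frac{\sqrt{10014}}{23913}$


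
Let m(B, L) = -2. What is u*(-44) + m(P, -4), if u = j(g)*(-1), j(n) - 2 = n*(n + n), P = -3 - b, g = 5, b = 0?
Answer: 2286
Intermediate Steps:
P = -3 (P = -3 - 1*0 = -3 + 0 = -3)
j(n) = 2 + 2*n² (j(n) = 2 + n*(n + n) = 2 + n*(2*n) = 2 + 2*n²)
u = -52 (u = (2 + 2*5²)*(-1) = (2 + 2*25)*(-1) = (2 + 50)*(-1) = 52*(-1) = -52)
u*(-44) + m(P, -4) = -52*(-44) - 2 = 2288 - 2 = 2286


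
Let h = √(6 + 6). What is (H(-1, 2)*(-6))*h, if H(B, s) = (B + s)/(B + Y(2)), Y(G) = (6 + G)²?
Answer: -4*√3/21 ≈ -0.32991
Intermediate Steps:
h = 2*√3 (h = √12 = 2*√3 ≈ 3.4641)
H(B, s) = (B + s)/(64 + B) (H(B, s) = (B + s)/(B + (6 + 2)²) = (B + s)/(B + 8²) = (B + s)/(B + 64) = (B + s)/(64 + B))
(H(-1, 2)*(-6))*h = (((-1 + 2)/(64 - 1))*(-6))*(2*√3) = ((1/63)*(-6))*(2*√3) = -4*√3/21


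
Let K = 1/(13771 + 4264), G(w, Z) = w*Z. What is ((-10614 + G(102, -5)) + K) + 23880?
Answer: 230054461/18035 ≈ 12756.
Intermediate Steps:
G(w, Z) = Z*w
K = 1/18035 ≈ 5.5448e-5
((-10614 + G(102, -5)) + K) + 23880 = ((-10614 - 5*102) + 1/18035) + 23880 = ((-10614 - 510) + 1/18035) + 23880 = (-11124 + 1/18035) + 23880 = -200621339/18035 + 23880 = 230054461/18035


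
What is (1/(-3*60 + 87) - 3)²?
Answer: 78400/8649 ≈ 9.0646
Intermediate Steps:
(1/(-3*60 + 87) - 3)² = (1/(-180 + 87) - 3)² = (1/(-93) - 3)² = (-1/93 - 3)² = (-280/93)² = 78400/8649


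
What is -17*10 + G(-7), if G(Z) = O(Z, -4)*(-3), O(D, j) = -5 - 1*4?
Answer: -143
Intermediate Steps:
O(D, j) = -9 (O(D, j) = -5 - 4 = -9)
G(Z) = 27 (G(Z) = -9*(-3) = 27)
-17*10 + G(-7) = -17*10 + 27 = -170 + 27 = -143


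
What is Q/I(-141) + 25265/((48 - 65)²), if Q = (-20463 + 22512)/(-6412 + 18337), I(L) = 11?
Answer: 1104909512/12636525 ≈ 87.438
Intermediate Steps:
Q = 683/3975 (Q = 2049/11925 = 2049*(1/11925) = 683/3975 ≈ 0.17182)
Q/I(-141) + 25265/((48 - 65)²) = (683/3975)/11 + 25265/((48 - 65)²) = (683/3975)*(1/11) + 25265/((-17)²) = 683/43725 + 25265/289 = 1104909512/12636525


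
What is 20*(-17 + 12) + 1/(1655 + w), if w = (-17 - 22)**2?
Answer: -317599/3176 ≈ -100.00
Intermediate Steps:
w = 1521 (w = (-39)**2 = 1521)
20*(-17 + 12) + 1/(1655 + w) = 20*(-17 + 12) + 1/(1655 + 1521) = 20*(-5) + 1/3176 = -100 + 1/3176 = -317599/3176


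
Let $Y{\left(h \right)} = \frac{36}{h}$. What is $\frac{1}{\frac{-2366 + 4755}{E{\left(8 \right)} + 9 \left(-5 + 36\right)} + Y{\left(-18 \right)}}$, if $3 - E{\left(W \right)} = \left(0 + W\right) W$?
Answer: $\frac{218}{1953} \approx 0.11162$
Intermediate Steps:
$E{\left(W \right)} = 3 - W^{2}$ ($E{\left(W \right)} = 3 - \left(0 + W\right) W = 3 - W W = 3 - W^{2}$)
$\frac{1}{\frac{-2366 + 4755}{E{\left(8 \right)} + 9 \left(-5 + 36\right)} + Y{\left(-18 \right)}} = \frac{1}{\frac{-2366 + 4755}{\left(3 - 8^{2}\right) + 9 \left(-5 + 36\right)} + \frac{36}{-18}} = \frac{1}{\frac{2389}{\left(3 - 64\right) + 9 \cdot 31} + 36 \left(- \frac{1}{18}\right)} = \frac{1}{\frac{2389}{\left(3 - 64\right) + 279} - 2} = \frac{1}{\frac{2389}{-61 + 279} - 2} = \frac{1}{\frac{2389}{218} - 2} = \frac{1}{\frac{1953}{218}} = \frac{218}{1953}$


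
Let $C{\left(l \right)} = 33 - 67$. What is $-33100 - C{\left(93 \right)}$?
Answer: $-33066$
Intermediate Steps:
$C{\left(l \right)} = -34$
$-33100 - C{\left(93 \right)} = -33100 - -34 = -33100 + 34 = -33066$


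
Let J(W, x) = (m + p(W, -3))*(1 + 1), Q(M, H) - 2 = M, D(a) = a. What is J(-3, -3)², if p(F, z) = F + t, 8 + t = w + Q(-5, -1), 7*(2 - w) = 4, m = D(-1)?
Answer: 36100/49 ≈ 736.73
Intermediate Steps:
m = -1
Q(M, H) = 2 + M
w = 10/7 (w = 2 - ⅐*4 = 2 - 4/7 = 10/7 ≈ 1.4286)
t = -67/7 (t = -8 + (10/7 + (2 - 5)) = -8 + (10/7 - 3) = -8 - 11/7 = -67/7 ≈ -9.5714)
p(F, z) = -67/7 + F (p(F, z) = F - 67/7 = -67/7 + F)
J(W, x) = -148/7 + 2*W (J(W, x) = (-1 + (-67/7 + W))*(1 + 1) = (-74/7 + W)*2 = -148/7 + 2*W)
J(-3, -3)² = (-148/7 + 2*(-3))² = (-148/7 - 6)² = (-190/7)² = 36100/49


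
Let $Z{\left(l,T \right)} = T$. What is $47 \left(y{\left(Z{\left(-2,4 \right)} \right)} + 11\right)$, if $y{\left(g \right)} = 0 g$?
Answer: $517$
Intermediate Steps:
$y{\left(g \right)} = 0$
$47 \left(y{\left(Z{\left(-2,4 \right)} \right)} + 11\right) = 47 \left(0 + 11\right) = 47 \cdot 11 = 517$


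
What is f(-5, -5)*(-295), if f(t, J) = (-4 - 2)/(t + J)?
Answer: -177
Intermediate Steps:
f(t, J) = -6/(J + t)
f(-5, -5)*(-295) = -6/(-5 - 5)*(-295) = -6/(-10)*(-295) = -6*(-⅒)*(-295) = (⅗)*(-295) = -177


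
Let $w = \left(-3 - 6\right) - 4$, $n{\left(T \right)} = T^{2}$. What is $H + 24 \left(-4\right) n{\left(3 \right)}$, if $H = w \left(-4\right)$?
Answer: $-812$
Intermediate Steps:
$w = -13$ ($w = -9 - 4 = -13$)
$H = 52$ ($H = \left(-13\right) \left(-4\right) = 52$)
$H + 24 \left(-4\right) n{\left(3 \right)} = 52 + 24 \left(-4\right) 3^{2} = 52 - 864 = -812$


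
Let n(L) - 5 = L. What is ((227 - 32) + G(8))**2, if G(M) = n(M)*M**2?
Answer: 1054729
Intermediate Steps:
n(L) = 5 + L
G(M) = M**2*(5 + M) (G(M) = (5 + M)*M**2 = M**2*(5 + M))
((227 - 32) + G(8))**2 = ((227 - 32) + 8**2*(5 + 8))**2 = (195 + 64*13)**2 = (195 + 832)**2 = 1027**2 = 1054729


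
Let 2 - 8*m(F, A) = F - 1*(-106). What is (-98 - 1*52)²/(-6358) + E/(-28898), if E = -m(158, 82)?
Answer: -1300826449/367466968 ≈ -3.5400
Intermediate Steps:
m(F, A) = -13 - F/8 (m(F, A) = ¼ - (F - 1*(-106))/8 = ¼ - (F + 106)/8 = ¼ - (106 + F)/8 = ¼ + (-53/4 - F/8) = -13 - F/8)
E = 131/4 (E = -(-13 - ⅛*158) = -(-13 - 79/4) = -1*(-131/4) = 131/4 ≈ 32.750)
(-98 - 1*52)²/(-6358) + E/(-28898) = (-98 - 1*52)²/(-6358) + (131/4)/(-28898) = (-98 - 52)²*(-1/6358) + (131/4)*(-1/28898) = (-150)²*(-1/6358) - 131/115592 = 22500*(-1/6358) - 131/115592 = -11250/3179 - 131/115592 = -1300826449/367466968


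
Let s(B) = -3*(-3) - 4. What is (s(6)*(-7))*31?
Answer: -1085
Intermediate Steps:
s(B) = 5 (s(B) = 9 - 4 = 5)
(s(6)*(-7))*31 = (5*(-7))*31 = -35*31 = -1085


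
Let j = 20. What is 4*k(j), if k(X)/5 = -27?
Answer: -540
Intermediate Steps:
k(X) = -135 (k(X) = 5*(-27) = -135)
4*k(j) = 4*(-135) = -540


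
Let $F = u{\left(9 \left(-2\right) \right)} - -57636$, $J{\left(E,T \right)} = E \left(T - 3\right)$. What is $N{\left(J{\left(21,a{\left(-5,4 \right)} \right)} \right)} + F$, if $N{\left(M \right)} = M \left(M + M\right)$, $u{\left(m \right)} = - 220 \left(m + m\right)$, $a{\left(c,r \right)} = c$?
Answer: $122004$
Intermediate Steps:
$u{\left(m \right)} = - 440 m$ ($u{\left(m \right)} = - 220 \cdot 2 m = - 440 m$)
$J{\left(E,T \right)} = E \left(-3 + T\right)$
$F = 65556$ ($F = - 440 \cdot 9 \left(-2\right) - -57636 = \left(-440\right) \left(-18\right) + 57636 = 7920 + 57636 = 65556$)
$N{\left(M \right)} = 2 M^{2}$ ($N{\left(M \right)} = M 2 M = 2 M^{2}$)
$N{\left(J{\left(21,a{\left(-5,4 \right)} \right)} \right)} + F = 2 \left(21 \left(-3 - 5\right)\right)^{2} + 65556 = 2 \left(21 \left(-8\right)\right)^{2} + 65556 = 2 \left(-168\right)^{2} + 65556 = 2 \cdot 28224 + 65556 = 56448 + 65556 = 122004$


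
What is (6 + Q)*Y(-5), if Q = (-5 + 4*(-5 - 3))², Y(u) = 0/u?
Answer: 0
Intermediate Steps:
Y(u) = 0
Q = 1369 (Q = (-5 + 4*(-8))² = (-5 - 32)² = (-37)² = 1369)
(6 + Q)*Y(-5) = (6 + 1369)*0 = 1375*0 = 0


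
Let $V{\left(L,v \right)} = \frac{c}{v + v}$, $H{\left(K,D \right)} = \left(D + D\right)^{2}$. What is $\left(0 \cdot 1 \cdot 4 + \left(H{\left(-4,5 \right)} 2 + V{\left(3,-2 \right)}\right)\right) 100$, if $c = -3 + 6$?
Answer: $19925$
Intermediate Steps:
$c = 3$
$H{\left(K,D \right)} = 4 D^{2}$ ($H{\left(K,D \right)} = \left(2 D\right)^{2} = 4 D^{2}$)
$V{\left(L,v \right)} = \frac{3}{2 v}$ ($V{\left(L,v \right)} = \frac{3}{v + v} = \frac{3}{2 v}$)
$\left(0 \cdot 1 \cdot 4 + \left(H{\left(-4,5 \right)} 2 + V{\left(3,-2 \right)}\right)\right) 100 = \left(0 \cdot 1 \cdot 4 + \left(4 \cdot 5^{2} \cdot 2 + \frac{3}{2 \left(-2\right)}\right)\right) 100 = \left(0 \cdot 4 + \left(4 \cdot 25 \cdot 2 + \frac{3}{2} \left(- \frac{1}{2}\right)\right)\right) 100 = \left(0 + \left(100 \cdot 2 - \frac{3}{4}\right)\right) 100 = \left(0 + \left(200 - \frac{3}{4}\right)\right) 100 = \left(0 + \frac{797}{4}\right) 100 = \frac{797}{4} \cdot 100 = 19925$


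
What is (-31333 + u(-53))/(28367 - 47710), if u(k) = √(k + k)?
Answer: 31333/19343 - I*√106/19343 ≈ 1.6199 - 0.00053227*I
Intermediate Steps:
u(k) = √2*√k (u(k) = √(2*k) = √2*√k)
(-31333 + u(-53))/(28367 - 47710) = (-31333 + √2*√(-53))/(28367 - 47710) = (-31333 + √2*(I*√53))/(-19343) = (-31333 + I*√106)*(-1/19343) = 31333/19343 - I*√106/19343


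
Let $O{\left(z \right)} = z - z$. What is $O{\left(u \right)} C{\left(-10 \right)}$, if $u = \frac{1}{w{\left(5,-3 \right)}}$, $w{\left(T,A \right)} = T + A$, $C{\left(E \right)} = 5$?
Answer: $0$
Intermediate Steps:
$w{\left(T,A \right)} = A + T$
$u = \frac{1}{2}$ ($u = \frac{1}{-3 + 5} = \frac{1}{2} \approx 0.5$)
$O{\left(z \right)} = 0$
$O{\left(u \right)} C{\left(-10 \right)} = 0 \cdot 5 = 0$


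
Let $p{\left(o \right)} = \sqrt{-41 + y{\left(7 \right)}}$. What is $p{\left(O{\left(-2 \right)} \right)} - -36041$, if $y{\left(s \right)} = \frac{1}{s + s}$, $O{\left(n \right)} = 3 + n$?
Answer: $36041 + \frac{i \sqrt{8022}}{14} \approx 36041.0 + 6.3975 i$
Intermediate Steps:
$y{\left(s \right)} = \frac{1}{2 s}$
$p{\left(o \right)} = \frac{i \sqrt{8022}}{14}$ ($p{\left(o \right)} = \sqrt{-41 + \frac{1}{2 \cdot 7}} = \sqrt{-41 + \frac{1}{2} \cdot \frac{1}{7}} = \sqrt{-41 + \frac{1}{14}} = \sqrt{- \frac{573}{14}} = \frac{i \sqrt{8022}}{14}$)
$p{\left(O{\left(-2 \right)} \right)} - -36041 = \frac{i \sqrt{8022}}{14} - -36041 = \frac{i \sqrt{8022}}{14} + 36041 = 36041 + \frac{i \sqrt{8022}}{14}$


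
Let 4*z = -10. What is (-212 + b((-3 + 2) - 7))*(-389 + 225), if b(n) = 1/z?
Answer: 174168/5 ≈ 34834.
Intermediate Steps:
z = -5/2 (z = (¼)*(-10) = -5/2 ≈ -2.5000)
b(n) = -⅖ (b(n) = 1/(-5/2) = -⅖)
(-212 + b((-3 + 2) - 7))*(-389 + 225) = (-212 - ⅖)*(-389 + 225) = -1062/5*(-164) = 174168/5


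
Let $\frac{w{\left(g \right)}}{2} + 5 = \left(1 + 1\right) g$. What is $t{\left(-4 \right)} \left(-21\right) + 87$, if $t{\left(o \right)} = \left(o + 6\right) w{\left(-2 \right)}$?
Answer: $843$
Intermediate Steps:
$w{\left(g \right)} = -10 + 4 g$ ($w{\left(g \right)} = -10 + 2 \left(1 + 1\right) g = -10 + 2 \cdot 2 g = -10 + 4 g$)
$t{\left(o \right)} = -108 - 18 o$ ($t{\left(o \right)} = \left(o + 6\right) \left(-10 + 4 \left(-2\right)\right) = \left(6 + o\right) \left(-10 - 8\right) = \left(6 + o\right) \left(-18\right) = -108 - 18 o$)
$t{\left(-4 \right)} \left(-21\right) + 87 = \left(-108 - -72\right) \left(-21\right) + 87 = \left(-108 + 72\right) \left(-21\right) + 87 = \left(-36\right) \left(-21\right) + 87 = 756 + 87 = 843$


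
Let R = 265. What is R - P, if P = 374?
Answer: -109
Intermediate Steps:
R - P = 265 - 1*374 = 265 - 374 = -109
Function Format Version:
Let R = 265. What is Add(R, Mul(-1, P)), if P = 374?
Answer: -109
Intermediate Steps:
Add(R, Mul(-1, P)) = Add(265, Mul(-1, 374)) = Add(265, -374) = -109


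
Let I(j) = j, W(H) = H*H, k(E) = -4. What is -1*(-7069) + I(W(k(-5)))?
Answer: 7085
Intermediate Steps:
W(H) = H²
-1*(-7069) + I(W(k(-5))) = -1*(-7069) + (-4)² = 7069 + 16 = 7085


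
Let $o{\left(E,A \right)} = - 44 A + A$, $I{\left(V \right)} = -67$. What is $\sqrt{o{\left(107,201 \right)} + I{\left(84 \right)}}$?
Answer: $i \sqrt{8710} \approx 93.327 i$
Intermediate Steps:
$o{\left(E,A \right)} = - 43 A$
$\sqrt{o{\left(107,201 \right)} + I{\left(84 \right)}} = \sqrt{\left(-43\right) 201 - 67} = \sqrt{-8643 - 67} = \sqrt{-8710} = i \sqrt{8710}$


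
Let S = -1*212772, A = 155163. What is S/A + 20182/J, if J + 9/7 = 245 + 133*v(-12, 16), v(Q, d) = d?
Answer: 3064676153/429336021 ≈ 7.1382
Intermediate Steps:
S = -212772
J = 16602/7 (J = -9/7 + (245 + 133*16) = -9/7 + (245 + 2128) = -9/7 + 2373 = 16602/7 ≈ 2371.7)
S/A + 20182/J = -212772/155163 + 20182/(16602/7) = -212772*1/155163 + 20182*(7/16602) = -70924/51721 + 70637/8301 = 3064676153/429336021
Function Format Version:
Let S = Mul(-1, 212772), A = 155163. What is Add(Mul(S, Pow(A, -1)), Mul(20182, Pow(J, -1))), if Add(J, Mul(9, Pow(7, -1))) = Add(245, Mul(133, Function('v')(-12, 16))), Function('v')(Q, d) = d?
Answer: Rational(3064676153, 429336021) ≈ 7.1382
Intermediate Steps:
S = -212772
J = Rational(16602, 7) (J = Add(Rational(-9, 7), Add(245, Mul(133, 16))) = Add(Rational(-9, 7), Add(245, 2128)) = Add(Rational(-9, 7), 2373) = Rational(16602, 7) ≈ 2371.7)
Add(Mul(S, Pow(A, -1)), Mul(20182, Pow(J, -1))) = Add(Mul(-212772, Pow(155163, -1)), Mul(20182, Pow(Rational(16602, 7), -1))) = Add(Mul(-212772, Rational(1, 155163)), Mul(20182, Rational(7, 16602))) = Add(Rational(-70924, 51721), Rational(70637, 8301)) = Rational(3064676153, 429336021)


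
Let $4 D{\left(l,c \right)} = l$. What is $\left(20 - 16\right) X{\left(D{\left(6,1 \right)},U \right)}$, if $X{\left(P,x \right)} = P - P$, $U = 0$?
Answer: $0$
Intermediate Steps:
$D{\left(l,c \right)} = \frac{l}{4}$
$X{\left(P,x \right)} = 0$
$\left(20 - 16\right) X{\left(D{\left(6,1 \right)},U \right)} = \left(20 - 16\right) 0 = 4 \cdot 0 = 0$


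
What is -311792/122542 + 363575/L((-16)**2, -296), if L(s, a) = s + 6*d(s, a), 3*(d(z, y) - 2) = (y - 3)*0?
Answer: 22234823697/16420628 ≈ 1354.1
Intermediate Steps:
d(z, y) = 2 (d(z, y) = 2 + ((y - 3)*0)/3 = 2 + ((-3 + y)*0)/3 = 2 + (1/3)*0 = 2 + 0 = 2)
L(s, a) = 12 + s (L(s, a) = s + 6*2 = s + 12 = 12 + s)
-311792/122542 + 363575/L((-16)**2, -296) = -311792/122542 + 363575/(12 + (-16)**2) = -311792*1/122542 + 363575/(12 + 256) = -155896/61271 + 363575/268 = 22234823697/16420628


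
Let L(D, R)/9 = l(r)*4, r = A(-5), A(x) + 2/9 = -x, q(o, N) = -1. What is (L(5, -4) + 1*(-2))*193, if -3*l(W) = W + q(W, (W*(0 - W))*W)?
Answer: -27406/3 ≈ -9135.3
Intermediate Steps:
A(x) = -2/9 - x
r = 43/9 (r = -2/9 - 1*(-5) = -2/9 + 5 = 43/9 ≈ 4.7778)
l(W) = 1/3 - W/3 (l(W) = -(W - 1)/3 = -(-1 + W)/3 = 1/3 - W/3)
L(D, R) = -136/3 (L(D, R) = 9*((1/3 - 1/3*43/9)*4) = 9*((1/3 - 43/27)*4) = 9*(-34/27*4) = 9*(-136/27) = -136/3)
(L(5, -4) + 1*(-2))*193 = (-136/3 + 1*(-2))*193 = (-136/3 - 2)*193 = -142/3*193 = -27406/3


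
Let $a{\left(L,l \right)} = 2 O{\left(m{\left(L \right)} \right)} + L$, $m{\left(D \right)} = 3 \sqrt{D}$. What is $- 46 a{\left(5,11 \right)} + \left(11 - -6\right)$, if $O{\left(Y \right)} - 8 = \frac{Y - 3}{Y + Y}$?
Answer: $-995 + \frac{46 \sqrt{5}}{5} \approx -974.43$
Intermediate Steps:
$O{\left(Y \right)} = 8 + \frac{-3 + Y}{2 Y}$ ($O{\left(Y \right)} = 8 + \frac{Y - 3}{Y + Y} = 8 + \frac{-3 + Y}{2 Y}$)
$a{\left(L,l \right)} = L + \frac{-3 + 51 \sqrt{L}}{3 \sqrt{L}}$ ($a{\left(L,l \right)} = 2 \frac{-3 + 17 \cdot 3 \sqrt{L}}{2 \cdot 3 \sqrt{L}} + L = 2 \frac{\frac{1}{3 \sqrt{L}} \left(-3 + 51 \sqrt{L}\right)}{2} + L = 2 \frac{-3 + 51 \sqrt{L}}{6 \sqrt{L}} + L = \frac{-3 + 51 \sqrt{L}}{3 \sqrt{L}} + L = L + \frac{-3 + 51 \sqrt{L}}{3 \sqrt{L}}$)
$- 46 a{\left(5,11 \right)} + \left(11 - -6\right) = - 46 \left(17 + 5 - \frac{1}{\sqrt{5}}\right) + \left(11 - -6\right) = - 46 \left(17 + 5 - \frac{\sqrt{5}}{5}\right) + \left(11 + 6\right) = - 46 \left(17 + 5 - \frac{\sqrt{5}}{5}\right) + 17 = - 46 \left(22 - \frac{\sqrt{5}}{5}\right) + 17 = \left(-1012 + \frac{46 \sqrt{5}}{5}\right) + 17 = -995 + \frac{46 \sqrt{5}}{5}$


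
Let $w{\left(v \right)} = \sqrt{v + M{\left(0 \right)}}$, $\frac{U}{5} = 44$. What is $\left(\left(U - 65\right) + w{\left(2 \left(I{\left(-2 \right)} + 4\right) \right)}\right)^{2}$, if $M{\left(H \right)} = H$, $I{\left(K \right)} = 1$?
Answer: $\left(155 + \sqrt{10}\right)^{2} \approx 25015.0$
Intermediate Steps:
$U = 220$ ($U = 5 \cdot 44 = 220$)
$w{\left(v \right)} = \sqrt{v}$ ($w{\left(v \right)} = \sqrt{v + 0} = \sqrt{v}$)
$\left(\left(U - 65\right) + w{\left(2 \left(I{\left(-2 \right)} + 4\right) \right)}\right)^{2} = \left(\left(220 - 65\right) + \sqrt{2 \left(1 + 4\right)}\right)^{2} = \left(\left(220 - 65\right) + \sqrt{2 \cdot 5}\right)^{2} = \left(155 + \sqrt{10}\right)^{2}$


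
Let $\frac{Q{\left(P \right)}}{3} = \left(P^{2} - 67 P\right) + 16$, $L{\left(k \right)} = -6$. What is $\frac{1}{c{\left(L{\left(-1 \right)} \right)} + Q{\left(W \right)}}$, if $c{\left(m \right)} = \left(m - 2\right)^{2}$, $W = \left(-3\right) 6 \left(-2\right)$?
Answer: $- \frac{1}{3236} \approx -0.00030902$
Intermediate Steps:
$W = 36$ ($W = \left(-18\right) \left(-2\right) = 36$)
$Q{\left(P \right)} = 48 - 201 P + 3 P^{2}$ ($Q{\left(P \right)} = 3 \left(\left(P^{2} - 67 P\right) + 16\right) = 3 \left(16 + P^{2} - 67 P\right) = 48 - 201 P + 3 P^{2}$)
$c{\left(m \right)} = \left(-2 + m\right)^{2}$
$\frac{1}{c{\left(L{\left(-1 \right)} \right)} + Q{\left(W \right)}} = \frac{1}{\left(-2 - 6\right)^{2} + \left(48 - 7236 + 3 \cdot 36^{2}\right)} = \frac{1}{\left(-8\right)^{2} + \left(48 - 7236 + 3 \cdot 1296\right)} = \frac{1}{64 + \left(48 - 7236 + 3888\right)} = \frac{1}{64 - 3300} = \frac{1}{-3236} = - \frac{1}{3236}$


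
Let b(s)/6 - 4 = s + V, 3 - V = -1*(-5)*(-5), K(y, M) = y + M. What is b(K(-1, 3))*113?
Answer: 23052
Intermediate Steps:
K(y, M) = M + y
V = 28 (V = 3 - (-1*(-5))*(-5) = 3 - 5*(-5) = 3 - 1*(-25) = 3 + 25 = 28)
b(s) = 192 + 6*s (b(s) = 24 + 6*(s + 28) = 24 + 6*(28 + s) = 24 + (168 + 6*s) = 192 + 6*s)
b(K(-1, 3))*113 = (192 + 6*(3 - 1))*113 = (192 + 6*2)*113 = (192 + 12)*113 = 204*113 = 23052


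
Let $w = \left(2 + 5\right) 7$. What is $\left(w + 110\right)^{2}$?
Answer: $25281$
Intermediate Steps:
$w = 49$ ($w = 7 \cdot 7 = 49$)
$\left(w + 110\right)^{2} = \left(49 + 110\right)^{2} = 159^{2} = 25281$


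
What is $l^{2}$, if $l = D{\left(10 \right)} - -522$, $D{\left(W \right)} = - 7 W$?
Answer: $204304$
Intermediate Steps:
$l = 452$ ($l = \left(-7\right) 10 - -522 = -70 + 522 = 452$)
$l^{2} = 452^{2} = 204304$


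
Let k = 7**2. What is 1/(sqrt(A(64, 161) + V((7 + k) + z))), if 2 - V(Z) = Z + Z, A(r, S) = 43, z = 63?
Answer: -I*sqrt(193)/193 ≈ -0.071982*I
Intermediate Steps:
k = 49
V(Z) = 2 - 2*Z (V(Z) = 2 - (Z + Z) = 2 - 2*Z)
1/(sqrt(A(64, 161) + V((7 + k) + z))) = 1/(sqrt(43 + (2 - 2*((7 + 49) + 63)))) = 1/(sqrt(43 + (2 - 2*(56 + 63)))) = 1/(sqrt(43 + (2 - 2*119))) = 1/(sqrt(43 + (2 - 238))) = 1/(sqrt(43 - 236)) = 1/(sqrt(-193)) = 1/(I*sqrt(193)) = -I*sqrt(193)/193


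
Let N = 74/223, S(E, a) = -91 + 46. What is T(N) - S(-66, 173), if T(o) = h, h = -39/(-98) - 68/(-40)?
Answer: 11539/245 ≈ 47.098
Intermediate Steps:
S(E, a) = -45
N = 74/223 (N = 74*(1/223) = 74/223 ≈ 0.33184)
h = 514/245 (h = -39*(-1/98) - 68*(-1/40) = 39/98 + 17/10 = 514/245 ≈ 2.0980)
T(o) = 514/245
T(N) - S(-66, 173) = 514/245 - 1*(-45) = 514/245 + 45 = 11539/245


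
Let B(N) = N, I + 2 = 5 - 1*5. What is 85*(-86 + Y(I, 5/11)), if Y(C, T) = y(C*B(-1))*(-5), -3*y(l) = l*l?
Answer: -20230/3 ≈ -6743.3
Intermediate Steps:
I = -2 (I = -2 + (5 - 1*5) = -2 + (5 - 5) = -2 + 0 = -2)
y(l) = -l**2/3 (y(l) = -l*l/3 = -l**2/3)
Y(C, T) = 5*C**2/3 (Y(C, T) = -C**2/3*(-5) = 5*C**2/3)
85*(-86 + Y(I, 5/11)) = 85*(-86 + (5/3)*(-2)**2) = 85*(-86 + (5/3)*4) = 85*(-86 + 20/3) = 85*(-238/3) = -20230/3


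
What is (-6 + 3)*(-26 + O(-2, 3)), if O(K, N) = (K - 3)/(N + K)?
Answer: 93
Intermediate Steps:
O(K, N) = (-3 + K)/(K + N)
(-6 + 3)*(-26 + O(-2, 3)) = (-6 + 3)*(-26 + (-3 - 2)/(-2 + 3)) = -3*(-26 - 5/1) = -3*(-26 + 1*(-5)) = -3*(-26 - 5) = -3*(-31) = 93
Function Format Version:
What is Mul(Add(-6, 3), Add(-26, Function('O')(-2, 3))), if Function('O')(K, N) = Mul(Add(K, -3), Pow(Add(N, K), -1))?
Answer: 93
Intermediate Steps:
Function('O')(K, N) = Mul(Pow(Add(K, N), -1), Add(-3, K)) (Function('O')(K, N) = Mul(Add(-3, K), Pow(Add(K, N), -1)) = Mul(Pow(Add(K, N), -1), Add(-3, K)))
Mul(Add(-6, 3), Add(-26, Function('O')(-2, 3))) = Mul(Add(-6, 3), Add(-26, Mul(Pow(Add(-2, 3), -1), Add(-3, -2)))) = Mul(-3, Add(-26, Mul(Pow(1, -1), -5))) = Mul(-3, Add(-26, Mul(1, -5))) = Mul(-3, Add(-26, -5)) = Mul(-3, -31) = 93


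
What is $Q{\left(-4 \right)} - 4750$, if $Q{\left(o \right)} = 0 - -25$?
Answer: $-4725$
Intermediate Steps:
$Q{\left(o \right)} = 25$ ($Q{\left(o \right)} = 0 + 25 = 25$)
$Q{\left(-4 \right)} - 4750 = 25 - 4750 = -4725$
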